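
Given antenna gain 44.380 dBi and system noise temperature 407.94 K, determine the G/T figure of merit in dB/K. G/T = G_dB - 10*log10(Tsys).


G/T = 44.380 - 10*log10(407.94) = 44.380 - 26.10596 = 18.27 dB/K

18.27 dB/K


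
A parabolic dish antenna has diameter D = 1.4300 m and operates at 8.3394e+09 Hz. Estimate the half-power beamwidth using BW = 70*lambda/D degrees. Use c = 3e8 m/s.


lambda = c / f = 3.0000e+08 / 8.3394e+09 = 0.03597381 m
BW = 70 * 0.03597381 / 1.4300 = 1.761 deg

1.761 deg


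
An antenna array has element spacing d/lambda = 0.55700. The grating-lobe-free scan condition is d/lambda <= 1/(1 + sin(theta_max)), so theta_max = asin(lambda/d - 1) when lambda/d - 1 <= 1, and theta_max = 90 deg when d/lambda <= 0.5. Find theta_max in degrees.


lambda/d - 1 = 1/0.55700 - 1 = 0.7953321
theta_max = asin(0.7953321) = 52.69 deg

52.69 deg


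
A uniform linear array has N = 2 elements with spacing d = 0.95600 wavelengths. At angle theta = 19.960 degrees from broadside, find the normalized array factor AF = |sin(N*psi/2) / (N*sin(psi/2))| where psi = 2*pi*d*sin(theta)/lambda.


psi = 2*pi*0.95600*sin(19.960 deg) = 2.050480 rad
AF = |sin(2*2.050480/2) / (2*sin(2.050480/2))| = 0.5189

0.5189


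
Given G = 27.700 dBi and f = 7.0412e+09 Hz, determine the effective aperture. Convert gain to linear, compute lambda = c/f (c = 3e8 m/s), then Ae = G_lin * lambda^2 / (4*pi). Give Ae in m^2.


lambda = c / f = 3.0000e+08 / 7.0412e+09 = 0.04260637 m
G_linear = 10^(27.700/10) = 588.8437
Ae = G_linear * lambda^2 / (4*pi) = 588.8437 * 0.04260637^2 / (4*pi) = 0.08506 m^2

0.08506 m^2


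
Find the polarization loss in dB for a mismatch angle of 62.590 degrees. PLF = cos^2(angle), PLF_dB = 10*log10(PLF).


PLF_linear = cos^2(62.590 deg) = 0.2119265
PLF_dB = 10 * log10(0.2119265) = -6.738 dB

-6.738 dB


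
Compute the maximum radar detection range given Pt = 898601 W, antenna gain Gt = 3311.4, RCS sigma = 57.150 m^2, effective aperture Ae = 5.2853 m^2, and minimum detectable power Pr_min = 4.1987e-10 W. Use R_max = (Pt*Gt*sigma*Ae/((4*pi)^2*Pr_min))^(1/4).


R^4 = 898601*3311.4*57.150*5.2853 / ((4*pi)^2 * 4.1987e-10) = 1.355595e+19
R_max = 1.355595e+19^0.25 = 60678 m

60678 m


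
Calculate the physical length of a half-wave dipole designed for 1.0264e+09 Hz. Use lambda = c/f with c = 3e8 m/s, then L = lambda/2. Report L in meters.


lambda = c / f = 3.0000e+08 / 1.0264e+09 = 0.2922837 m
L = lambda / 2 = 0.2922837 / 2 = 0.1461 m

0.1461 m


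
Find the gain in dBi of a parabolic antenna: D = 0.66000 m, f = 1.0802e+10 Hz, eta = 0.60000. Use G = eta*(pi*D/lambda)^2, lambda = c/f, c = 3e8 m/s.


lambda = c / f = 3.0000e+08 / 1.0802e+10 = 0.02777263 m
G_linear = 0.60000 * (pi * 0.66000 / 0.02777263)^2 = 3344.297
G_dBi = 10 * log10(3344.297) = 35.24 dBi

35.24 dBi


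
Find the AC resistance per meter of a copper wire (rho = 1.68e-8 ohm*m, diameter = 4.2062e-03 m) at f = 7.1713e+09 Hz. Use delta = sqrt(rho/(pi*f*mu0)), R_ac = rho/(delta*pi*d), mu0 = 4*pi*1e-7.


delta = sqrt(1.68e-8 / (pi * 7.1713e+09 * 4*pi*1e-7)) = 7.703283e-07 m
R_ac = 1.68e-8 / (7.703283e-07 * pi * 4.2062e-03) = 1.650 ohm/m

1.650 ohm/m


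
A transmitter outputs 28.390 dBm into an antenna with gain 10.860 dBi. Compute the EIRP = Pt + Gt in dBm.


EIRP = Pt + Gt = 28.390 + 10.860 = 39.25 dBm

39.25 dBm


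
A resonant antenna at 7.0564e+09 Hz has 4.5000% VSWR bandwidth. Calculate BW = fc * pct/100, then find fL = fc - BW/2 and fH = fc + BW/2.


BW = 7.0564e+09 * 4.5000/100 = 3.175380e+08 Hz
fL = 7.0564e+09 - 3.175380e+08/2 = 6.898e+09 Hz
fH = 7.0564e+09 + 3.175380e+08/2 = 7.215e+09 Hz

BW=3.175e+08 Hz, fL=6.898e+09 Hz, fH=7.215e+09 Hz


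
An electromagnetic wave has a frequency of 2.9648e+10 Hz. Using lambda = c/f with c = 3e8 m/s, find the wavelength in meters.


lambda = c / f = 3.0000e+08 / 2.9648e+10 = 0.01012 m

0.01012 m


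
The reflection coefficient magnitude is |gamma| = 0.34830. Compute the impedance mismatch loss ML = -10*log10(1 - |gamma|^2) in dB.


ML = -10 * log10(1 - 0.34830^2) = -10 * log10(0.87868711) = 0.5617 dB

0.5617 dB


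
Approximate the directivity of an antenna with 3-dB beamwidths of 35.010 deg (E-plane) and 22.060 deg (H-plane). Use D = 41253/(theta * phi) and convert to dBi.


D_linear = 41253 / (35.010 * 22.060) = 53.41435
D_dBi = 10 * log10(53.41435) = 17.28 dBi

17.28 dBi


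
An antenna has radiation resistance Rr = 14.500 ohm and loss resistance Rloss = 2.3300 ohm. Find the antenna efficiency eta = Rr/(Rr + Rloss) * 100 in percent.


eta = 14.500 / (14.500 + 2.3300) * 100 = 86.16%

86.16%


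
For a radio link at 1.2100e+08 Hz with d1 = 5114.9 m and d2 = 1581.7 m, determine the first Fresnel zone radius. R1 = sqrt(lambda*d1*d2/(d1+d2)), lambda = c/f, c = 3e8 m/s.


lambda = c / f = 3.0000e+08 / 1.2100e+08 = 2.479339 m
R1 = sqrt(2.479339 * 5114.9 * 1581.7 / (5114.9 + 1581.7)) = 54.73 m

54.73 m


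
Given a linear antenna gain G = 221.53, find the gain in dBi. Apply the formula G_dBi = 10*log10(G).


G_dBi = 10 * log10(221.53) = 23.45 dBi

23.45 dBi


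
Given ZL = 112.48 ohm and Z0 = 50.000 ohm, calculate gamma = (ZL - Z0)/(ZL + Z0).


gamma = (112.48 - 50.000) / (112.48 + 50.000) = 0.3845

0.3845


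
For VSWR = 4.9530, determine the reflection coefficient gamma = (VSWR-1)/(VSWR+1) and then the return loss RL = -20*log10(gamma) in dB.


gamma = (4.9530 - 1) / (4.9530 + 1) = 0.6640349
RL = -20 * log10(0.6640349) = 3.556 dB

3.556 dB


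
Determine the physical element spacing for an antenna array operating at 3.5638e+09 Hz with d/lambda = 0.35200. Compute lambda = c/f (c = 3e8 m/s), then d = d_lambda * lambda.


lambda = c / f = 3.0000e+08 / 3.5638e+09 = 0.08417981 m
d = 0.35200 * 0.08417981 = 0.02963 m

0.02963 m


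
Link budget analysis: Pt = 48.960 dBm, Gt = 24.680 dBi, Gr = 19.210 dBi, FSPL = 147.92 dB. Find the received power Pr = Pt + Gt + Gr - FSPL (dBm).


Pr = 48.960 + 24.680 + 19.210 - 147.92 = -55.07 dBm

-55.07 dBm


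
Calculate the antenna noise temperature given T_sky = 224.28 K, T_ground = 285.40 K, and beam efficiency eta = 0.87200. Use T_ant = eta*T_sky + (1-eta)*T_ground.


T_ant = 0.87200 * 224.28 + (1 - 0.87200) * 285.40 = 232.1 K

232.1 K


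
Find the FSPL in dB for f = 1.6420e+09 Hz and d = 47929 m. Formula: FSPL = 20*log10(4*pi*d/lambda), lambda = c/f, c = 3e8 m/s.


lambda = c / f = 3.0000e+08 / 1.6420e+09 = 0.1827040 m
FSPL = 20 * log10(4*pi*47929/0.1827040) = 130.4 dB

130.4 dB


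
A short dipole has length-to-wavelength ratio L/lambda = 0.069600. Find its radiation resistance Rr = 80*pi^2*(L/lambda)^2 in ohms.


Rr = 80 * pi^2 * (0.069600)^2 = 80 * 9.869604 * 4.844160e-03 = 3.825 ohm

3.825 ohm


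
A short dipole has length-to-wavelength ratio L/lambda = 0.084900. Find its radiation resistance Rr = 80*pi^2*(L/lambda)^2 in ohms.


Rr = 80 * pi^2 * (0.084900)^2 = 80 * 9.869604 * 7.208010e-03 = 5.691 ohm

5.691 ohm


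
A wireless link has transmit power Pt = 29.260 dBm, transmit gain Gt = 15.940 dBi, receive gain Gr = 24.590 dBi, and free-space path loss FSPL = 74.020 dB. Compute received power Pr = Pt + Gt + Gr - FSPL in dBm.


Pr = 29.260 + 15.940 + 24.590 - 74.020 = -4.23 dBm

-4.23 dBm


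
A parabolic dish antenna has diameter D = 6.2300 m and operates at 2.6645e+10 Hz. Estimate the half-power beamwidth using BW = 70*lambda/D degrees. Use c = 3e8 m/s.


lambda = c / f = 3.0000e+08 / 2.6645e+10 = 0.01125915 m
BW = 70 * 0.01125915 / 6.2300 = 0.1265 deg

0.1265 deg


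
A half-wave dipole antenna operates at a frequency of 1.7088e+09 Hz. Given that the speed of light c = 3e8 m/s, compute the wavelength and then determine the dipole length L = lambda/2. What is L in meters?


lambda = c / f = 3.0000e+08 / 1.7088e+09 = 0.1755618 m
L = lambda / 2 = 0.1755618 / 2 = 0.08778 m

0.08778 m


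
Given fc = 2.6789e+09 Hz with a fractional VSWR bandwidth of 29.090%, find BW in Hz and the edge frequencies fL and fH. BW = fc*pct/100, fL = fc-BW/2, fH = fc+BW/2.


BW = 2.6789e+09 * 29.090/100 = 7.792920e+08 Hz
fL = 2.6789e+09 - 7.792920e+08/2 = 2.289e+09 Hz
fH = 2.6789e+09 + 7.792920e+08/2 = 3.069e+09 Hz

BW=7.793e+08 Hz, fL=2.289e+09 Hz, fH=3.069e+09 Hz


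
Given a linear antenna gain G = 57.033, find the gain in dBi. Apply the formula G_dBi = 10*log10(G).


G_dBi = 10 * log10(57.033) = 17.56 dBi

17.56 dBi


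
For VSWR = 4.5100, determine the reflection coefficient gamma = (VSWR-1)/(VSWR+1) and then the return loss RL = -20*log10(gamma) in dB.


gamma = (4.5100 - 1) / (4.5100 + 1) = 0.6370236
RL = -20 * log10(0.6370236) = 3.917 dB

3.917 dB


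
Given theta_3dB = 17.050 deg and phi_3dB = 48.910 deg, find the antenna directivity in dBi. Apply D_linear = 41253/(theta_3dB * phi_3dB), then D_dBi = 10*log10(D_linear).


D_linear = 41253 / (17.050 * 48.910) = 49.46904
D_dBi = 10 * log10(49.46904) = 16.94 dBi

16.94 dBi


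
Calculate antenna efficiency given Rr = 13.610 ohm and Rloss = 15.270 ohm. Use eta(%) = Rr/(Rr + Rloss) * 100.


eta = 13.610 / (13.610 + 15.270) * 100 = 47.13%

47.13%


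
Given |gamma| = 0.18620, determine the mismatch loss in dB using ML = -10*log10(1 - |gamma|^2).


ML = -10 * log10(1 - 0.18620^2) = -10 * log10(0.96532956) = 0.1532 dB

0.1532 dB


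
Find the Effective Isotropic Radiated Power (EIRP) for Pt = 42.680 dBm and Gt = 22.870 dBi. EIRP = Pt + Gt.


EIRP = Pt + Gt = 42.680 + 22.870 = 65.55 dBm

65.55 dBm


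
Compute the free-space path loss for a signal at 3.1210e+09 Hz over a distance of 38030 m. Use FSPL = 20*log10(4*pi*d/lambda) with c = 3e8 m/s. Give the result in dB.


lambda = c / f = 3.0000e+08 / 3.1210e+09 = 0.09612304 m
FSPL = 20 * log10(4*pi*38030/0.09612304) = 133.9 dB

133.9 dB


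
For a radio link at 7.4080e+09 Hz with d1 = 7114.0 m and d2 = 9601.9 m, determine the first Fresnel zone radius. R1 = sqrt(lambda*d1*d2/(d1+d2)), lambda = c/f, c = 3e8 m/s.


lambda = c / f = 3.0000e+08 / 7.4080e+09 = 0.04049676 m
R1 = sqrt(0.04049676 * 7114.0 * 9601.9 / (7114.0 + 9601.9)) = 12.86 m

12.86 m


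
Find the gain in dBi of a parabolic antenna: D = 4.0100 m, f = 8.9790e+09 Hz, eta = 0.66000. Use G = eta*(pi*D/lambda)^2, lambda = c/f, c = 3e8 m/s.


lambda = c / f = 3.0000e+08 / 8.9790e+09 = 0.03341129 m
G_linear = 0.66000 * (pi * 4.0100 / 0.03341129)^2 = 93830.91
G_dBi = 10 * log10(93830.91) = 49.72 dBi

49.72 dBi


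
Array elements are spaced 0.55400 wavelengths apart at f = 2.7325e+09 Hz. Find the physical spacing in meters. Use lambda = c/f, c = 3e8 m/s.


lambda = c / f = 3.0000e+08 / 2.7325e+09 = 0.1097896 m
d = 0.55400 * 0.1097896 = 0.06082 m

0.06082 m


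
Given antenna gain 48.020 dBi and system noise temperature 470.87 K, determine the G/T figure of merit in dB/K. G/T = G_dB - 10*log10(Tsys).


G/T = 48.020 - 10*log10(470.87) = 48.020 - 26.72901 = 21.29 dB/K

21.29 dB/K


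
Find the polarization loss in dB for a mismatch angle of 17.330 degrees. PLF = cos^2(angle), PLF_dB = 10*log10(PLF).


PLF_linear = cos^2(17.330 deg) = 0.9112706
PLF_dB = 10 * log10(0.9112706) = -0.4035 dB

-0.4035 dB


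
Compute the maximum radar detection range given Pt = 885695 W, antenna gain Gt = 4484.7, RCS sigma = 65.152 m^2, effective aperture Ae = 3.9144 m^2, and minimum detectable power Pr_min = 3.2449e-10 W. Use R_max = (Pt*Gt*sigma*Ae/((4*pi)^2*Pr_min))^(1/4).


R^4 = 885695*4484.7*65.152*3.9144 / ((4*pi)^2 * 3.2449e-10) = 1.976922e+19
R_max = 1.976922e+19^0.25 = 66680 m

66680 m


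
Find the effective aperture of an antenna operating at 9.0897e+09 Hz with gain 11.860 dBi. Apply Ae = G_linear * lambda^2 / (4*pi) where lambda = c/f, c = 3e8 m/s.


lambda = c / f = 3.0000e+08 / 9.0897e+09 = 0.03300439 m
G_linear = 10^(11.860/10) = 15.34617
Ae = G_linear * lambda^2 / (4*pi) = 15.34617 * 0.03300439^2 / (4*pi) = 1.330e-03 m^2

1.330e-03 m^2


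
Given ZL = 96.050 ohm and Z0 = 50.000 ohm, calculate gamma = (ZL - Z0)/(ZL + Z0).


gamma = (96.050 - 50.000) / (96.050 + 50.000) = 0.3153

0.3153


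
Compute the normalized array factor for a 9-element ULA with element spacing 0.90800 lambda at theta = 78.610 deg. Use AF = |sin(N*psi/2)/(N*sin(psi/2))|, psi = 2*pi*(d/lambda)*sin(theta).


psi = 2*pi*0.90800*sin(78.610 deg) = 5.592773 rad
AF = |sin(9*5.592773/2) / (9*sin(5.592773/2))| = 0.01140

0.01140


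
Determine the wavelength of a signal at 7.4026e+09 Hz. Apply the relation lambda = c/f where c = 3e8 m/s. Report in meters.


lambda = c / f = 3.0000e+08 / 7.4026e+09 = 0.04053 m

0.04053 m


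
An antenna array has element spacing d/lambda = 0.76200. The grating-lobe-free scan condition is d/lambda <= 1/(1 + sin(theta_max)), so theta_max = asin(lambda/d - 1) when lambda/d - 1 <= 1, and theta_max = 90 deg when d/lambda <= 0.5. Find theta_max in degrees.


lambda/d - 1 = 1/0.76200 - 1 = 0.3123360
theta_max = asin(0.3123360) = 18.20 deg

18.20 deg


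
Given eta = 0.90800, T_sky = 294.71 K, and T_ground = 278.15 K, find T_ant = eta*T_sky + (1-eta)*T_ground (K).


T_ant = 0.90800 * 294.71 + (1 - 0.90800) * 278.15 = 293.2 K

293.2 K


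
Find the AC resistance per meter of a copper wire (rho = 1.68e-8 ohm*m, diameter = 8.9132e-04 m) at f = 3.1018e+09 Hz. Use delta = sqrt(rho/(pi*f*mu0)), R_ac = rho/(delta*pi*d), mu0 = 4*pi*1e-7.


delta = sqrt(1.68e-8 / (pi * 3.1018e+09 * 4*pi*1e-7)) = 1.171299e-06 m
R_ac = 1.68e-8 / (1.171299e-06 * pi * 8.9132e-04) = 5.122 ohm/m

5.122 ohm/m


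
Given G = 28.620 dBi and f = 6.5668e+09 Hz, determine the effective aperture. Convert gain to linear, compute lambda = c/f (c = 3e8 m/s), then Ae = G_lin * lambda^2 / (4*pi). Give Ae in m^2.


lambda = c / f = 3.0000e+08 / 6.5668e+09 = 0.04568435 m
G_linear = 10^(28.620/10) = 727.7798
Ae = G_linear * lambda^2 / (4*pi) = 727.7798 * 0.04568435^2 / (4*pi) = 0.1209 m^2

0.1209 m^2


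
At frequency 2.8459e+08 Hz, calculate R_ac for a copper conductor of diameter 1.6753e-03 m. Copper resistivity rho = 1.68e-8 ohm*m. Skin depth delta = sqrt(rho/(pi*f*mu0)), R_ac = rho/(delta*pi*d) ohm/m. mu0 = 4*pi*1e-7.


delta = sqrt(1.68e-8 / (pi * 2.8459e+08 * 4*pi*1e-7)) = 3.866918e-06 m
R_ac = 1.68e-8 / (3.866918e-06 * pi * 1.6753e-03) = 0.8255 ohm/m

0.8255 ohm/m


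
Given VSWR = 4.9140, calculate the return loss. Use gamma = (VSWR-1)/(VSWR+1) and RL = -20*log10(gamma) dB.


gamma = (4.9140 - 1) / (4.9140 + 1) = 0.6618194
RL = -20 * log10(0.6618194) = 3.585 dB

3.585 dB


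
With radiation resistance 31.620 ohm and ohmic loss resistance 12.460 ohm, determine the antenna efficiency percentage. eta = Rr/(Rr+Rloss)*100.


eta = 31.620 / (31.620 + 12.460) * 100 = 71.73%

71.73%


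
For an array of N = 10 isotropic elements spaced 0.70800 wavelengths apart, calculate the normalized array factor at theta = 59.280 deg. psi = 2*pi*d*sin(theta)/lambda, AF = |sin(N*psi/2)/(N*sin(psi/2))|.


psi = 2*pi*0.70800*sin(59.280 deg) = 3.824256 rad
AF = |sin(10*3.824256/2) / (10*sin(3.824256/2))| = 0.02848

0.02848


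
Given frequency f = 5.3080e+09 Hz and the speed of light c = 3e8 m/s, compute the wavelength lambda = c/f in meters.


lambda = c / f = 3.0000e+08 / 5.3080e+09 = 0.05652 m

0.05652 m


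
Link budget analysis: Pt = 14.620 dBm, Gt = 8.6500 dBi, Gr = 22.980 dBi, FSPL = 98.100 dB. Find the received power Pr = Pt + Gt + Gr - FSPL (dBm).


Pr = 14.620 + 8.6500 + 22.980 - 98.100 = -51.85 dBm

-51.85 dBm


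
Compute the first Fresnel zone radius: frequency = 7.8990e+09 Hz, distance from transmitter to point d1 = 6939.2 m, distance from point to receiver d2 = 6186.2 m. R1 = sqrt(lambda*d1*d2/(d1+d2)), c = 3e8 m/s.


lambda = c / f = 3.0000e+08 / 7.8990e+09 = 0.03797949 m
R1 = sqrt(0.03797949 * 6939.2 * 6186.2 / (6939.2 + 6186.2)) = 11.15 m

11.15 m


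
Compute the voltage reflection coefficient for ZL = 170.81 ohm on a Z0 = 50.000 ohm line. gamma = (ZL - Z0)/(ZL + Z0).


gamma = (170.81 - 50.000) / (170.81 + 50.000) = 0.5471

0.5471


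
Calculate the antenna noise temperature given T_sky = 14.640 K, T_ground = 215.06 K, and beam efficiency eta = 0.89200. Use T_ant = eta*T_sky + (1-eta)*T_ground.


T_ant = 0.89200 * 14.640 + (1 - 0.89200) * 215.06 = 36.29 K

36.29 K


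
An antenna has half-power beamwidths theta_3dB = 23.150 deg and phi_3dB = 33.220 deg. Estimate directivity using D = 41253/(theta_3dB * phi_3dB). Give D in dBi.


D_linear = 41253 / (23.150 * 33.220) = 53.64199
D_dBi = 10 * log10(53.64199) = 17.30 dBi

17.30 dBi


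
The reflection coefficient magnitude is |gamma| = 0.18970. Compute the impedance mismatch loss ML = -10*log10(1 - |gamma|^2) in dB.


ML = -10 * log10(1 - 0.18970^2) = -10 * log10(0.96401391) = 0.1592 dB

0.1592 dB


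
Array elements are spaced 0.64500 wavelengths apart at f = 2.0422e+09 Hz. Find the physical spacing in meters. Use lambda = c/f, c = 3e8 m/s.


lambda = c / f = 3.0000e+08 / 2.0422e+09 = 0.1469004 m
d = 0.64500 * 0.1469004 = 0.09475 m

0.09475 m


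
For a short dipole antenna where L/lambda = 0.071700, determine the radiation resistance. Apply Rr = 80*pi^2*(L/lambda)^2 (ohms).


Rr = 80 * pi^2 * (0.071700)^2 = 80 * 9.869604 * 5.140890e-03 = 4.059 ohm

4.059 ohm


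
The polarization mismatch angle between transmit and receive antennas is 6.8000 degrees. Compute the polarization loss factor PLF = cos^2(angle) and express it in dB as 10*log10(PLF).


PLF_linear = cos^2(6.8000 deg) = 0.9859805
PLF_dB = 10 * log10(0.9859805) = -0.06132 dB

-0.06132 dB


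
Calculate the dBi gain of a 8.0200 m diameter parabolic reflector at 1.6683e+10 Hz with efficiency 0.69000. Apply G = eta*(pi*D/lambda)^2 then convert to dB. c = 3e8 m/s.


lambda = c / f = 3.0000e+08 / 1.6683e+10 = 0.01798238 m
G_linear = 0.69000 * (pi * 8.0200 / 0.01798238)^2 = 1.354576e+06
G_dBi = 10 * log10(1.354576e+06) = 61.32 dBi

61.32 dBi


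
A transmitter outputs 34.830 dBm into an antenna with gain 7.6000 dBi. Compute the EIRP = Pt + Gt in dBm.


EIRP = Pt + Gt = 34.830 + 7.6000 = 42.43 dBm

42.43 dBm


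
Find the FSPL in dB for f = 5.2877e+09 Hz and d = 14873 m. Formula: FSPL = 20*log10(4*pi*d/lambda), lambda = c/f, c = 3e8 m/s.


lambda = c / f = 3.0000e+08 / 5.2877e+09 = 0.05673544 m
FSPL = 20 * log10(4*pi*14873/0.05673544) = 130.4 dB

130.4 dB


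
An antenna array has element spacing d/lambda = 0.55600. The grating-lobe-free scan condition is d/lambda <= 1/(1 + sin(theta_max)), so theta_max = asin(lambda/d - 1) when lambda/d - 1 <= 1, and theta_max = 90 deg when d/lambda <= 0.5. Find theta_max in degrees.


lambda/d - 1 = 1/0.55600 - 1 = 0.7985612
theta_max = asin(0.7985612) = 52.99 deg

52.99 deg


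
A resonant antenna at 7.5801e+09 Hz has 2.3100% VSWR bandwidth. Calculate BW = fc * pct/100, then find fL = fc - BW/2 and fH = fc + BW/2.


BW = 7.5801e+09 * 2.3100/100 = 1.751003e+08 Hz
fL = 7.5801e+09 - 1.751003e+08/2 = 7.493e+09 Hz
fH = 7.5801e+09 + 1.751003e+08/2 = 7.668e+09 Hz

BW=1.751e+08 Hz, fL=7.493e+09 Hz, fH=7.668e+09 Hz


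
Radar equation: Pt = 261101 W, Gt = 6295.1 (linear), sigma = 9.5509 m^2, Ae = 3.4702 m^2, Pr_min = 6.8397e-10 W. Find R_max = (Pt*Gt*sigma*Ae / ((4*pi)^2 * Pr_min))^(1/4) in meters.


R^4 = 261101*6295.1*9.5509*3.4702 / ((4*pi)^2 * 6.8397e-10) = 5.043746e+17
R_max = 5.043746e+17^0.25 = 26649 m

26649 m


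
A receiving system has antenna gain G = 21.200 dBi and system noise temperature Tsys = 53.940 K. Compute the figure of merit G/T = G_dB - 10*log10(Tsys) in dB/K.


G/T = 21.200 - 10*log10(53.940) = 21.200 - 17.31911 = 3.881 dB/K

3.881 dB/K


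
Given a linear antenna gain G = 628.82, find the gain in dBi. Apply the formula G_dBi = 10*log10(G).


G_dBi = 10 * log10(628.82) = 27.99 dBi

27.99 dBi


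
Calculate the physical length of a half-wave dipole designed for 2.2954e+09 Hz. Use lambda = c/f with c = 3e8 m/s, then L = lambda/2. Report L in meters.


lambda = c / f = 3.0000e+08 / 2.2954e+09 = 0.1306962 m
L = lambda / 2 = 0.1306962 / 2 = 0.06535 m

0.06535 m


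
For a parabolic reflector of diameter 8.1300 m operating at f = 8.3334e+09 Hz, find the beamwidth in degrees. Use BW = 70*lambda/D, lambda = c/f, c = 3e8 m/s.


lambda = c / f = 3.0000e+08 / 8.3334e+09 = 0.03599971 m
BW = 70 * 0.03599971 / 8.1300 = 0.3100 deg

0.3100 deg


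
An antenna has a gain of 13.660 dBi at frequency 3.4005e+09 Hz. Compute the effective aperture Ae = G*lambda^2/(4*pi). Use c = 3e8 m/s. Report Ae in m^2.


lambda = c / f = 3.0000e+08 / 3.4005e+09 = 0.08822232 m
G_linear = 10^(13.660/10) = 23.22737
Ae = G_linear * lambda^2 / (4*pi) = 23.22737 * 0.08822232^2 / (4*pi) = 0.01439 m^2

0.01439 m^2


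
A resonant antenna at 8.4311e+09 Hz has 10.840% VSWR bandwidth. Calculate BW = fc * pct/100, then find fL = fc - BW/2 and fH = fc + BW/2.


BW = 8.4311e+09 * 10.840/100 = 9.139312e+08 Hz
fL = 8.4311e+09 - 9.139312e+08/2 = 7.974e+09 Hz
fH = 8.4311e+09 + 9.139312e+08/2 = 8.888e+09 Hz

BW=9.139e+08 Hz, fL=7.974e+09 Hz, fH=8.888e+09 Hz


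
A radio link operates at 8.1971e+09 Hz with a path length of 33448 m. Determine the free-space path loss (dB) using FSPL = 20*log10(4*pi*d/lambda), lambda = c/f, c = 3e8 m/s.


lambda = c / f = 3.0000e+08 / 8.1971e+09 = 0.03659831 m
FSPL = 20 * log10(4*pi*33448/0.03659831) = 141.2 dB

141.2 dB


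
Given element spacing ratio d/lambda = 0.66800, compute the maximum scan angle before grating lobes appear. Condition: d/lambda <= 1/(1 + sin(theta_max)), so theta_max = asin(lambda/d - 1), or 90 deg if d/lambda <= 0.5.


lambda/d - 1 = 1/0.66800 - 1 = 0.4970060
theta_max = asin(0.4970060) = 29.80 deg

29.80 deg


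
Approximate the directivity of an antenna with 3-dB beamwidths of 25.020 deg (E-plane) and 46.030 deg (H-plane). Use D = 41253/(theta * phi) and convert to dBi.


D_linear = 41253 / (25.020 * 46.030) = 35.82014
D_dBi = 10 * log10(35.82014) = 15.54 dBi

15.54 dBi


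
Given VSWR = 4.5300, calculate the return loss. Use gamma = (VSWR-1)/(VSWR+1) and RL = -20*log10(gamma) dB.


gamma = (4.5300 - 1) / (4.5300 + 1) = 0.6383363
RL = -20 * log10(0.6383363) = 3.899 dB

3.899 dB


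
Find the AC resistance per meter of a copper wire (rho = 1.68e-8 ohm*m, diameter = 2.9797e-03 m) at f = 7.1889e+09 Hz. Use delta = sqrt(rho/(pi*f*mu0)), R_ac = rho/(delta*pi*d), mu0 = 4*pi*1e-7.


delta = sqrt(1.68e-8 / (pi * 7.1889e+09 * 4*pi*1e-7)) = 7.693847e-07 m
R_ac = 1.68e-8 / (7.693847e-07 * pi * 2.9797e-03) = 2.333 ohm/m

2.333 ohm/m


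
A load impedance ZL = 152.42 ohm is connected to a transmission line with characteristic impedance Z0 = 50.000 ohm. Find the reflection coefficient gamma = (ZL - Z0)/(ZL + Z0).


gamma = (152.42 - 50.000) / (152.42 + 50.000) = 0.5060

0.5060


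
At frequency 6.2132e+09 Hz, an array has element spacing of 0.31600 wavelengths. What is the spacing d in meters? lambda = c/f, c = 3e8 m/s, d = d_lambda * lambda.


lambda = c / f = 3.0000e+08 / 6.2132e+09 = 0.04828430 m
d = 0.31600 * 0.04828430 = 0.01526 m

0.01526 m


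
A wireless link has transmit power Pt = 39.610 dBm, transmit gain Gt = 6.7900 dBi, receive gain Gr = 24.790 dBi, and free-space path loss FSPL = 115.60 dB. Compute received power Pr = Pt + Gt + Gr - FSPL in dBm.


Pr = 39.610 + 6.7900 + 24.790 - 115.60 = -44.41 dBm

-44.41 dBm


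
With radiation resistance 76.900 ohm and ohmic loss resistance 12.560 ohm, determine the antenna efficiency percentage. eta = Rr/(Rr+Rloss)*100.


eta = 76.900 / (76.900 + 12.560) * 100 = 85.96%

85.96%


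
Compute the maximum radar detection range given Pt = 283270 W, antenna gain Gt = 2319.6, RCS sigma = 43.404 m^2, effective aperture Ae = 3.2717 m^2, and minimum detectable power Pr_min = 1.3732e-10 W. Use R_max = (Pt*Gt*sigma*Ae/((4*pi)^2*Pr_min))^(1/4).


R^4 = 283270*2319.6*43.404*3.2717 / ((4*pi)^2 * 1.3732e-10) = 4.302921e+18
R_max = 4.302921e+18^0.25 = 45545 m

45545 m


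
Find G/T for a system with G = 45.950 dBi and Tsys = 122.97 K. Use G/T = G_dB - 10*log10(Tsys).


G/T = 45.950 - 10*log10(122.97) = 45.950 - 20.89799 = 25.05 dB/K

25.05 dB/K


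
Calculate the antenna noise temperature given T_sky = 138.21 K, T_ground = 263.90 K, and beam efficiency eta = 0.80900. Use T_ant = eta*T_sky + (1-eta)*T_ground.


T_ant = 0.80900 * 138.21 + (1 - 0.80900) * 263.90 = 162.2 K

162.2 K


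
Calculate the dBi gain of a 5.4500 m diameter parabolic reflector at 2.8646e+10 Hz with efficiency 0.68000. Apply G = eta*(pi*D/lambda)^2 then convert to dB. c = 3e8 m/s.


lambda = c / f = 3.0000e+08 / 2.8646e+10 = 0.01047267 m
G_linear = 0.68000 * (pi * 5.4500 / 0.01047267)^2 = 1.817552e+06
G_dBi = 10 * log10(1.817552e+06) = 62.59 dBi

62.59 dBi


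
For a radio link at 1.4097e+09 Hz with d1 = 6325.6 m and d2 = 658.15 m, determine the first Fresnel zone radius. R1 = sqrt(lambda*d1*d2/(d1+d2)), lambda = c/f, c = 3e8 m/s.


lambda = c / f = 3.0000e+08 / 1.4097e+09 = 0.2128112 m
R1 = sqrt(0.2128112 * 6325.6 * 658.15 / (6325.6 + 658.15)) = 11.26 m

11.26 m


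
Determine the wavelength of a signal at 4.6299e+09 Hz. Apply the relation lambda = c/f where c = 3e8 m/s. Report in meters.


lambda = c / f = 3.0000e+08 / 4.6299e+09 = 0.06480 m

0.06480 m


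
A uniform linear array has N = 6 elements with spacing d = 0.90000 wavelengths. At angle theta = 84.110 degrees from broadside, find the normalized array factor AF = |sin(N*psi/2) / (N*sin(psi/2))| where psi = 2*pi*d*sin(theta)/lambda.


psi = 2*pi*0.90000*sin(84.110 deg) = 5.625013 rad
AF = |sin(6*5.625013/2) / (6*sin(5.625013/2))| = 0.4743

0.4743


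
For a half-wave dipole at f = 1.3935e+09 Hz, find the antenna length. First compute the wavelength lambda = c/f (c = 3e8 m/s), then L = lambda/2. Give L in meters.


lambda = c / f = 3.0000e+08 / 1.3935e+09 = 0.2152853 m
L = lambda / 2 = 0.2152853 / 2 = 0.1076 m

0.1076 m


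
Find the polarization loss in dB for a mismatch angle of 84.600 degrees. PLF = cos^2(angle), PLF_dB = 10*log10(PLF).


PLF_linear = cos^2(84.600 deg) = 8.856375e-03
PLF_dB = 10 * log10(8.856375e-03) = -20.53 dB

-20.53 dB


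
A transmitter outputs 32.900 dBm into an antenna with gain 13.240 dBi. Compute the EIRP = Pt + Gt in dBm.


EIRP = Pt + Gt = 32.900 + 13.240 = 46.14 dBm

46.14 dBm


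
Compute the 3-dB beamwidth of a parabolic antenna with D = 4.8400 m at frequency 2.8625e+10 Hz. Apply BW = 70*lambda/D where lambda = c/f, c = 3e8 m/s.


lambda = c / f = 3.0000e+08 / 2.8625e+10 = 0.01048035 m
BW = 70 * 0.01048035 / 4.8400 = 0.1516 deg

0.1516 deg


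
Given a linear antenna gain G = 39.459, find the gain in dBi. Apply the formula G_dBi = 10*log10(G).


G_dBi = 10 * log10(39.459) = 15.96 dBi

15.96 dBi


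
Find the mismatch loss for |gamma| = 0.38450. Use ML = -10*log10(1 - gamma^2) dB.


ML = -10 * log10(1 - 0.38450^2) = -10 * log10(0.85215975) = 0.6948 dB

0.6948 dB


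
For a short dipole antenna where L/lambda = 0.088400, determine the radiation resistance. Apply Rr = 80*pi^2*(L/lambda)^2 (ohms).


Rr = 80 * pi^2 * (0.088400)^2 = 80 * 9.869604 * 7.814560e-03 = 6.170 ohm

6.170 ohm


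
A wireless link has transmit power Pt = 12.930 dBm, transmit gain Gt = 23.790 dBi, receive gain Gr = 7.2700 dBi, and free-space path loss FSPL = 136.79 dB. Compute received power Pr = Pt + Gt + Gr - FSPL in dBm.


Pr = 12.930 + 23.790 + 7.2700 - 136.79 = -92.80 dBm

-92.80 dBm


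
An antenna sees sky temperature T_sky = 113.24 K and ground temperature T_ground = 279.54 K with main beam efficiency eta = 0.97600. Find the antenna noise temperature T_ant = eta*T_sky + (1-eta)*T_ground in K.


T_ant = 0.97600 * 113.24 + (1 - 0.97600) * 279.54 = 117.2 K

117.2 K


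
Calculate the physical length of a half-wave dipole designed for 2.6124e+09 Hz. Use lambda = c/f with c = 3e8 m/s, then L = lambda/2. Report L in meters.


lambda = c / f = 3.0000e+08 / 2.6124e+09 = 0.1148369 m
L = lambda / 2 = 0.1148369 / 2 = 0.05742 m

0.05742 m


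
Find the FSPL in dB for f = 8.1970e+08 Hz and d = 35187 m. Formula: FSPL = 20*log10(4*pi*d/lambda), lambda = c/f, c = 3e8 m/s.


lambda = c / f = 3.0000e+08 / 8.1970e+08 = 0.3659876 m
FSPL = 20 * log10(4*pi*35187/0.3659876) = 121.6 dB

121.6 dB


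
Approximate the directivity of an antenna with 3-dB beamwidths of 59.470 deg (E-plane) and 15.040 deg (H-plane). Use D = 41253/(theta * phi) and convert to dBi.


D_linear = 41253 / (59.470 * 15.040) = 46.12217
D_dBi = 10 * log10(46.12217) = 16.64 dBi

16.64 dBi


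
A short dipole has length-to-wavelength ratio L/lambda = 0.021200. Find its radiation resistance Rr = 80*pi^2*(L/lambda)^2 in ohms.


Rr = 80 * pi^2 * (0.021200)^2 = 80 * 9.869604 * 4.494400e-04 = 0.3549 ohm

0.3549 ohm


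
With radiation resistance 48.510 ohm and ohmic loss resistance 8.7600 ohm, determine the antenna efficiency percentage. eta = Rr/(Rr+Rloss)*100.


eta = 48.510 / (48.510 + 8.7600) * 100 = 84.70%

84.70%


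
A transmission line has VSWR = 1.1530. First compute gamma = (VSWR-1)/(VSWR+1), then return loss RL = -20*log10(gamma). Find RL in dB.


gamma = (1.1530 - 1) / (1.1530 + 1) = 0.07106363
RL = -20 * log10(0.07106363) = 22.97 dB

22.97 dB


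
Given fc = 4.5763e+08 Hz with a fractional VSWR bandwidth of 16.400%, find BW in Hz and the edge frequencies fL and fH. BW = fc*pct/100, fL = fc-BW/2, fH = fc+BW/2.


BW = 4.5763e+08 * 16.400/100 = 7.505132e+07 Hz
fL = 4.5763e+08 - 7.505132e+07/2 = 4.201e+08 Hz
fH = 4.5763e+08 + 7.505132e+07/2 = 4.952e+08 Hz

BW=7.505e+07 Hz, fL=4.201e+08 Hz, fH=4.952e+08 Hz


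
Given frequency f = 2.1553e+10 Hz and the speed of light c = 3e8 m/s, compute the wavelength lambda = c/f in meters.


lambda = c / f = 3.0000e+08 / 2.1553e+10 = 0.01392 m

0.01392 m


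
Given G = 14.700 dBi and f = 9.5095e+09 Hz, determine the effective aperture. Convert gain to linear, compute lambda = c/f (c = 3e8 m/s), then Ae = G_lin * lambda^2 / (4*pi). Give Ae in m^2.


lambda = c / f = 3.0000e+08 / 9.5095e+09 = 0.03154740 m
G_linear = 10^(14.700/10) = 29.51209
Ae = G_linear * lambda^2 / (4*pi) = 29.51209 * 0.03154740^2 / (4*pi) = 2.337e-03 m^2

2.337e-03 m^2


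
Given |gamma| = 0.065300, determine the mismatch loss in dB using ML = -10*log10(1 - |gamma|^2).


ML = -10 * log10(1 - 0.065300^2) = -10 * log10(0.99573591) = 0.01856 dB

0.01856 dB


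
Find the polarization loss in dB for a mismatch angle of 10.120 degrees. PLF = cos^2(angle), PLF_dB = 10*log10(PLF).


PLF_linear = cos^2(10.120 deg) = 0.9691259
PLF_dB = 10 * log10(0.9691259) = -0.1362 dB

-0.1362 dB


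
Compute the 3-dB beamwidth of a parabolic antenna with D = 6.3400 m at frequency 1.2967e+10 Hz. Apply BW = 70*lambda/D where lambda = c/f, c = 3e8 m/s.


lambda = c / f = 3.0000e+08 / 1.2967e+10 = 0.02313565 m
BW = 70 * 0.02313565 / 6.3400 = 0.2554 deg

0.2554 deg


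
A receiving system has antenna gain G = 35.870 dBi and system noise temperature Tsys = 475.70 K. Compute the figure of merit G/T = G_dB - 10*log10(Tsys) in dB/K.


G/T = 35.870 - 10*log10(475.70) = 35.870 - 26.77333 = 9.097 dB/K

9.097 dB/K


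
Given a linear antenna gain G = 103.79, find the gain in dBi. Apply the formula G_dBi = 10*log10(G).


G_dBi = 10 * log10(103.79) = 20.16 dBi

20.16 dBi


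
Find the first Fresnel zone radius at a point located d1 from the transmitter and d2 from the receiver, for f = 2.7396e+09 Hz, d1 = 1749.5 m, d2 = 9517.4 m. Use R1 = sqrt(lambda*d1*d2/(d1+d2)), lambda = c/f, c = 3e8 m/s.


lambda = c / f = 3.0000e+08 / 2.7396e+09 = 0.1095050 m
R1 = sqrt(0.1095050 * 1749.5 * 9517.4 / (1749.5 + 9517.4)) = 12.72 m

12.72 m


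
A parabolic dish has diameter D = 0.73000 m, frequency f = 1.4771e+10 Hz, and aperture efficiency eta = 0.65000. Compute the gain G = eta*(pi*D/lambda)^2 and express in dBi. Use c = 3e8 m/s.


lambda = c / f = 3.0000e+08 / 1.4771e+10 = 0.02031007 m
G_linear = 0.65000 * (pi * 0.73000 / 0.02031007)^2 = 8287.737
G_dBi = 10 * log10(8287.737) = 39.18 dBi

39.18 dBi


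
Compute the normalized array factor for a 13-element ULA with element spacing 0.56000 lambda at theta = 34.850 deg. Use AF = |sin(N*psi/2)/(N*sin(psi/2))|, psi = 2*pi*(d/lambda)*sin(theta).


psi = 2*pi*0.56000*sin(34.850 deg) = 2.010624 rad
AF = |sin(13*2.010624/2) / (13*sin(2.010624/2))| = 0.04389

0.04389


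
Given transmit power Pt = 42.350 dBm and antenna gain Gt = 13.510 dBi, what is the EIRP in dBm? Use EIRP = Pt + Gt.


EIRP = Pt + Gt = 42.350 + 13.510 = 55.86 dBm

55.86 dBm


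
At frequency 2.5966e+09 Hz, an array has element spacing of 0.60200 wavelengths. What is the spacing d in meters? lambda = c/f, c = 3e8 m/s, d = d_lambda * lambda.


lambda = c / f = 3.0000e+08 / 2.5966e+09 = 0.1155357 m
d = 0.60200 * 0.1155357 = 0.06955 m

0.06955 m


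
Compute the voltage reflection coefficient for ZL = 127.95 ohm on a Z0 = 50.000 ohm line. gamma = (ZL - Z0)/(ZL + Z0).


gamma = (127.95 - 50.000) / (127.95 + 50.000) = 0.4380

0.4380


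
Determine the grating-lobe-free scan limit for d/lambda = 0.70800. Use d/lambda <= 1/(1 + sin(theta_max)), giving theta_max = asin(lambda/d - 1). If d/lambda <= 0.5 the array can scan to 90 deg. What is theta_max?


lambda/d - 1 = 1/0.70800 - 1 = 0.4124294
theta_max = asin(0.4124294) = 24.36 deg

24.36 deg


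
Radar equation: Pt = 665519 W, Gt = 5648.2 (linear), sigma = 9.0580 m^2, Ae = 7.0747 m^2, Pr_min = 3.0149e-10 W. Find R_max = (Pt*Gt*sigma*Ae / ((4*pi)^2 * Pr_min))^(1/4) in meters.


R^4 = 665519*5648.2*9.0580*7.0747 / ((4*pi)^2 * 3.0149e-10) = 5.059624e+18
R_max = 5.059624e+18^0.25 = 47427 m

47427 m


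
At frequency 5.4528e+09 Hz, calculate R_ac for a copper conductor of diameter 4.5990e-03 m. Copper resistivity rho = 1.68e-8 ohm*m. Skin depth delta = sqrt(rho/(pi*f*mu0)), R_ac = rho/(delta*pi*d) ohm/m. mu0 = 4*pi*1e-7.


delta = sqrt(1.68e-8 / (pi * 5.4528e+09 * 4*pi*1e-7)) = 8.834154e-07 m
R_ac = 1.68e-8 / (8.834154e-07 * pi * 4.5990e-03) = 1.316 ohm/m

1.316 ohm/m


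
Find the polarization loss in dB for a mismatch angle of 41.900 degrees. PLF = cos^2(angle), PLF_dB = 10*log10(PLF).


PLF_linear = cos^2(41.900 deg) = 0.5539997
PLF_dB = 10 * log10(0.5539997) = -2.565 dB

-2.565 dB


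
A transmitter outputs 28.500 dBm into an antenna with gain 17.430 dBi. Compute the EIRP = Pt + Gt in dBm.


EIRP = Pt + Gt = 28.500 + 17.430 = 45.93 dBm

45.93 dBm


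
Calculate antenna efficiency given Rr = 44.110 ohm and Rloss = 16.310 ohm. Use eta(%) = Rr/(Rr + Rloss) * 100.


eta = 44.110 / (44.110 + 16.310) * 100 = 73.01%

73.01%


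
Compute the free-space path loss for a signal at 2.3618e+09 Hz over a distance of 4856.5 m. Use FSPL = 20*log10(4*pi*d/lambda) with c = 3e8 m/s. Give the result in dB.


lambda = c / f = 3.0000e+08 / 2.3618e+09 = 0.1270218 m
FSPL = 20 * log10(4*pi*4856.5/0.1270218) = 113.6 dB

113.6 dB


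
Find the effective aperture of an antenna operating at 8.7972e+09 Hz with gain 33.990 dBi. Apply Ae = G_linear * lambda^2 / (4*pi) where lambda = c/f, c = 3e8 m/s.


lambda = c / f = 3.0000e+08 / 8.7972e+09 = 0.03410176 m
G_linear = 10^(33.990/10) = 2506.109
Ae = G_linear * lambda^2 / (4*pi) = 2506.109 * 0.03410176^2 / (4*pi) = 0.2319 m^2

0.2319 m^2


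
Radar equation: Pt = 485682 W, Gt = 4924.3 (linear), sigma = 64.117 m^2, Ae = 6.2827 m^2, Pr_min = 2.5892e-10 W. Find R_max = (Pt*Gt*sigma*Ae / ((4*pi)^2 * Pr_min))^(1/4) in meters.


R^4 = 485682*4924.3*64.117*6.2827 / ((4*pi)^2 * 2.5892e-10) = 2.356301e+19
R_max = 2.356301e+19^0.25 = 69672 m

69672 m


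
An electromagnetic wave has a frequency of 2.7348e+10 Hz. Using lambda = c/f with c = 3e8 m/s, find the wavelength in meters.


lambda = c / f = 3.0000e+08 / 2.7348e+10 = 0.01097 m

0.01097 m


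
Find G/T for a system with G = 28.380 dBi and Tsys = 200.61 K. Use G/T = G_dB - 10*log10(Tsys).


G/T = 28.380 - 10*log10(200.61) = 28.380 - 23.02353 = 5.356 dB/K

5.356 dB/K


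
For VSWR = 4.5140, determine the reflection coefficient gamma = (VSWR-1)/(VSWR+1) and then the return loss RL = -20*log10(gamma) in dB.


gamma = (4.5140 - 1) / (4.5140 + 1) = 0.6372869
RL = -20 * log10(0.6372869) = 3.913 dB

3.913 dB


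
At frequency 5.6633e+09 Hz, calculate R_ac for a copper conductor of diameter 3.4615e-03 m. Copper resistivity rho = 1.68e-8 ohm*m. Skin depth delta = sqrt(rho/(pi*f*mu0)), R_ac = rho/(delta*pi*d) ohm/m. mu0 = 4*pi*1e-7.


delta = sqrt(1.68e-8 / (pi * 5.6633e+09 * 4*pi*1e-7)) = 8.668421e-07 m
R_ac = 1.68e-8 / (8.668421e-07 * pi * 3.4615e-03) = 1.782 ohm/m

1.782 ohm/m


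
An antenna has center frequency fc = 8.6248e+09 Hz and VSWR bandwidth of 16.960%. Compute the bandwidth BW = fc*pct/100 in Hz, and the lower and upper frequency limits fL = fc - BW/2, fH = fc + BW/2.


BW = 8.6248e+09 * 16.960/100 = 1.462766e+09 Hz
fL = 8.6248e+09 - 1.462766e+09/2 = 7.893e+09 Hz
fH = 8.6248e+09 + 1.462766e+09/2 = 9.356e+09 Hz

BW=1.463e+09 Hz, fL=7.893e+09 Hz, fH=9.356e+09 Hz


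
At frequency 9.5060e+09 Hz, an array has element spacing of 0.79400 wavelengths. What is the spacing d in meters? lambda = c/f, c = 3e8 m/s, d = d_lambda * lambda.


lambda = c / f = 3.0000e+08 / 9.5060e+09 = 0.03155902 m
d = 0.79400 * 0.03155902 = 0.02506 m

0.02506 m


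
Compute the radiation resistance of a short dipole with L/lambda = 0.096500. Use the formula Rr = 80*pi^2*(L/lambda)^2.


Rr = 80 * pi^2 * (0.096500)^2 = 80 * 9.869604 * 9.312250e-03 = 7.353 ohm

7.353 ohm


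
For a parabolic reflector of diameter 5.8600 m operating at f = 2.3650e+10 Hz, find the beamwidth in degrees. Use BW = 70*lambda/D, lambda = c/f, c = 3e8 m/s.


lambda = c / f = 3.0000e+08 / 2.3650e+10 = 0.01268499 m
BW = 70 * 0.01268499 / 5.8600 = 0.1515 deg

0.1515 deg


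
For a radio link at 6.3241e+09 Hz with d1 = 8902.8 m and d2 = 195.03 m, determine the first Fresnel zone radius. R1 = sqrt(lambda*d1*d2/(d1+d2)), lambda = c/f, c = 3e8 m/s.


lambda = c / f = 3.0000e+08 / 6.3241e+09 = 0.04743758 m
R1 = sqrt(0.04743758 * 8902.8 * 195.03 / (8902.8 + 195.03)) = 3.009 m

3.009 m


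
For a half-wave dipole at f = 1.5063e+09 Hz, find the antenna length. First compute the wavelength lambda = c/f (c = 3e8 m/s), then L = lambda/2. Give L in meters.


lambda = c / f = 3.0000e+08 / 1.5063e+09 = 0.1991635 m
L = lambda / 2 = 0.1991635 / 2 = 0.09958 m

0.09958 m


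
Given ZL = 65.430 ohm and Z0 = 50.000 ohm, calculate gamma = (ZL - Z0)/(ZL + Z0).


gamma = (65.430 - 50.000) / (65.430 + 50.000) = 0.1337

0.1337


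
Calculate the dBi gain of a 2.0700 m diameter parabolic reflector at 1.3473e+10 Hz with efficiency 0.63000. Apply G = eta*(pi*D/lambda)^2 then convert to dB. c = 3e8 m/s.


lambda = c / f = 3.0000e+08 / 1.3473e+10 = 0.02226676 m
G_linear = 0.63000 * (pi * 2.0700 / 0.02226676)^2 = 53736.20
G_dBi = 10 * log10(53736.20) = 47.30 dBi

47.30 dBi


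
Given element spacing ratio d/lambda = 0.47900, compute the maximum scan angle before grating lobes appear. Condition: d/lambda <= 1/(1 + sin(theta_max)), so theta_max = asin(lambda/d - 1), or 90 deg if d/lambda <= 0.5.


lambda/d - 1 = 1/0.47900 - 1 = 1.087683 >= 1
d/lambda <= 0.5, so the array can scan to endfire without grating lobes: theta_max = 90 deg

90 deg


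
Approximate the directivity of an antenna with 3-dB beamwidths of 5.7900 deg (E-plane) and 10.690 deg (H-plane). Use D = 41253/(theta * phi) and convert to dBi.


D_linear = 41253 / (5.7900 * 10.690) = 666.4986
D_dBi = 10 * log10(666.4986) = 28.24 dBi

28.24 dBi


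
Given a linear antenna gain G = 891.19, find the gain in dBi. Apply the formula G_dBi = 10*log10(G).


G_dBi = 10 * log10(891.19) = 29.50 dBi

29.50 dBi


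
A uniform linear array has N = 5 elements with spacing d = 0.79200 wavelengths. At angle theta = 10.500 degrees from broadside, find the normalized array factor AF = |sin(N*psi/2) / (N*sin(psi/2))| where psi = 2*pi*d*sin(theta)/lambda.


psi = 2*pi*0.79200*sin(10.500 deg) = 0.9068555 rad
AF = |sin(5*0.9068555/2) / (5*sin(0.9068555/2))| = 0.3503

0.3503
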